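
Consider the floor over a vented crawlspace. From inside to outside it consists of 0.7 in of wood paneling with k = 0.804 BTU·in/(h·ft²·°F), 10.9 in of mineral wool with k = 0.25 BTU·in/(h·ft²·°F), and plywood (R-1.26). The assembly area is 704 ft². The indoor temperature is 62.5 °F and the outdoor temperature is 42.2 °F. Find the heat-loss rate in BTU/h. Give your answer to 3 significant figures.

0.7/0.804 = 0.8706
10.9/0.25 = 43.6
R_total = 0.8706 + 43.6 + 1.26 = 45.73 ft²·°F·h/BTU
Q = A·ΔT/R = 704 × (62.5 − 42.2) / 45.73 = 312.5 BTU/h

313 BTU/h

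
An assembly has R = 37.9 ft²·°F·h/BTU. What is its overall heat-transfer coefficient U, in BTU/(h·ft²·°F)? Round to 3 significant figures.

0.0264 BTU/(h·ft²·°F)

U = 1/R = 1/37.9 = 0.02639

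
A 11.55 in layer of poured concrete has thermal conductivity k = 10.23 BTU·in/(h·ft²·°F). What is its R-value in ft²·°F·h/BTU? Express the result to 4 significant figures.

1.129 ft²·°F·h/BTU

R = L/k = 11.55/10.23 = 1.129 ft²·°F·h/BTU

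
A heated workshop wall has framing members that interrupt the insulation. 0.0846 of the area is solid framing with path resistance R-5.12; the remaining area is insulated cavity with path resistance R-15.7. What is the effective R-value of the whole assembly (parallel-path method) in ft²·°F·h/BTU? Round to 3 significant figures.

13.4 ft²·°F·h/BTU

U_eff = 0.9154/15.7 + 0.0846/5.12 = 0.05831 + 0.01652 = 0.07483
R_eff = 1/U_eff = 13.36 ft²·°F·h/BTU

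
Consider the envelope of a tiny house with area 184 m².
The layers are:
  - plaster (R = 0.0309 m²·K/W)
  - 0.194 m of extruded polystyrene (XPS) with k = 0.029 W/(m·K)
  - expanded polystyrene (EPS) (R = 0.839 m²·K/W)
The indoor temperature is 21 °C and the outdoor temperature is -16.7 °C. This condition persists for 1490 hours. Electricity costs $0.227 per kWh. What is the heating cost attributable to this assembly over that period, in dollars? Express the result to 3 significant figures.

310 dollars

0.194/0.029 = 6.69
R_total = 0.0309 + 6.69 + 0.839 = 7.56 m²·K/W
Q = 184 × (21 − (-16.7)) / 7.56 = 917.6 W
E = 917.6 W × 1490 h / 1000 = 1367 kWh
Cost = 1367 × 0.227 = $310.4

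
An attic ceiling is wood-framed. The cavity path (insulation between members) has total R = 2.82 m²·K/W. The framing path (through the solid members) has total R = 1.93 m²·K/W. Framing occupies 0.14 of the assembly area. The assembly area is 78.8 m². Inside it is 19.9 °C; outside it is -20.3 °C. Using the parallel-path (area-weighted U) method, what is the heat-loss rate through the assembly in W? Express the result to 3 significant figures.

U_eff = 0.86/2.82 + 0.14/1.93 = 0.305 + 0.07254 = 0.3775
R_eff = 1/U_eff = 2.649 m²·K/W
Q = 78.8 × (19.9 − (-20.3)) / 2.649 = 1196 W

1200 W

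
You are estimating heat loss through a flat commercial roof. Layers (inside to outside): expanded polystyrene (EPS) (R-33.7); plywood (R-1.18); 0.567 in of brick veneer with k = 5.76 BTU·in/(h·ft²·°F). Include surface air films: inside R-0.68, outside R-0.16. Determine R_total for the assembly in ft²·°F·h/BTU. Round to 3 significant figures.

35.8 ft²·°F·h/BTU

0.567/5.76 = 0.09844
R_total = 0.68 + 33.7 + 1.18 + 0.09844 + 0.16 = 35.82 ft²·°F·h/BTU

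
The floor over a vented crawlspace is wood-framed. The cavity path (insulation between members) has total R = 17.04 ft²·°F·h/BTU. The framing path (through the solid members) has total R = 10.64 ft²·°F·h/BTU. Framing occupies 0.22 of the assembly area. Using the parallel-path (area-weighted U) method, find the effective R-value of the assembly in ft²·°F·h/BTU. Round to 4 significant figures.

U_eff = 0.78/17.04 + 0.22/10.64 = 0.045775 + 0.020677 = 0.066451
R_eff = 1/U_eff = 15.049 ft²·°F·h/BTU

15.05 ft²·°F·h/BTU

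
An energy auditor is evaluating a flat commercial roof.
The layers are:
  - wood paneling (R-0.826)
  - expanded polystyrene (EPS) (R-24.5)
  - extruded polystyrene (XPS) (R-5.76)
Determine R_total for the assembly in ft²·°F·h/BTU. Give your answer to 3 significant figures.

31.1 ft²·°F·h/BTU

R_total = 0.826 + 24.5 + 5.76 = 31.09 ft²·°F·h/BTU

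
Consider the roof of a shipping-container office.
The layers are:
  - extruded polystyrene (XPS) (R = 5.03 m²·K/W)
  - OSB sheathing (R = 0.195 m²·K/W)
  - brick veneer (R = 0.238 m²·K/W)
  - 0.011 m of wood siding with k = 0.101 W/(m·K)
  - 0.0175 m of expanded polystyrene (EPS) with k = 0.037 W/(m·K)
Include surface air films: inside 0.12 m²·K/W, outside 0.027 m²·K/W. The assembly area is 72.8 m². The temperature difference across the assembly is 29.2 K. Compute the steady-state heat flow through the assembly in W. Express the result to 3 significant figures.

0.011/0.101 = 0.1089
0.0175/0.037 = 0.473
R_total = 0.12 + 5.03 + 0.195 + 0.238 + 0.1089 + 0.473 + 0.027 = 6.192 m²·K/W
Q = A·ΔT/R = 72.8 × 29.2 / 6.192 = 343.3 W

343 W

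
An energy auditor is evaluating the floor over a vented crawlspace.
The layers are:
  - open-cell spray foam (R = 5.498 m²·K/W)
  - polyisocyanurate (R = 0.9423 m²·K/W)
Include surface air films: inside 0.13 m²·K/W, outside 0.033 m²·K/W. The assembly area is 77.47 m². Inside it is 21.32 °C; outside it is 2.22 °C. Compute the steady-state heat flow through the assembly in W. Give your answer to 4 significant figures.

R_total = 0.13 + 5.498 + 0.9423 + 0.033 = 6.6033 m²·K/W
Q = A·ΔT/R = 77.47 × (21.32 − 2.22) / 6.6033 = 224.08 W

224.1 W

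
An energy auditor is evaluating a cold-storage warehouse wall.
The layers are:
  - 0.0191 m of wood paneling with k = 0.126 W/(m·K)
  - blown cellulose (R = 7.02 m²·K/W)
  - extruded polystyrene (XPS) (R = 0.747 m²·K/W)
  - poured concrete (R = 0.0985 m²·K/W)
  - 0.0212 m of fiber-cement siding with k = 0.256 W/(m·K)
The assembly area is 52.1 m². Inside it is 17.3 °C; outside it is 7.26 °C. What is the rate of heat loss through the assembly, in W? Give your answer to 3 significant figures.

64.6 W

0.0191/0.126 = 0.1516
0.0212/0.256 = 0.08281
R_total = 0.1516 + 7.02 + 0.747 + 0.0985 + 0.08281 = 8.1 m²·K/W
Q = A·ΔT/R = 52.1 × (17.3 − 7.26) / 8.1 = 64.58 W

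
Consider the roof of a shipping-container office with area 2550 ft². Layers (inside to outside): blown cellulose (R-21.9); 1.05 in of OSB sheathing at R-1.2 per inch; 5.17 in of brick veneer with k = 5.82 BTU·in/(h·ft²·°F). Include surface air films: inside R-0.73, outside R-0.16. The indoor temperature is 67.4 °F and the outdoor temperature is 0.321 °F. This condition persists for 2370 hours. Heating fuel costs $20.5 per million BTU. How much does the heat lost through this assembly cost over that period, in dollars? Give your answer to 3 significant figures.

333 dollars

1.05 × 1.2 = 1.26
5.17/5.82 = 0.8883
R_total = 0.73 + 21.9 + 1.26 + 0.8883 + 0.16 = 24.94 ft²·°F·h/BTU
Q = 2550 × (67.4 − 0.321) / 24.94 = 6859 BTU/h
E = 6859 × 2370 = 16260000 BTU
Cost = 16260000/10⁶ × 20.5 = $333.2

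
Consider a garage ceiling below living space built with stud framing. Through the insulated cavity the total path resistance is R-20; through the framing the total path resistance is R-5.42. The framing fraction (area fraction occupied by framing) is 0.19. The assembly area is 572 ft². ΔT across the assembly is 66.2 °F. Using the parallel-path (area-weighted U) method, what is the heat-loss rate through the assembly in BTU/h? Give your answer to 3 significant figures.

2860 BTU/h

U_eff = 0.81/20 + 0.19/5.42 = 0.0405 + 0.03506 = 0.07556
R_eff = 1/U_eff = 13.24 ft²·°F·h/BTU
Q = 572 × 66.2 / 13.24 = 2861 BTU/h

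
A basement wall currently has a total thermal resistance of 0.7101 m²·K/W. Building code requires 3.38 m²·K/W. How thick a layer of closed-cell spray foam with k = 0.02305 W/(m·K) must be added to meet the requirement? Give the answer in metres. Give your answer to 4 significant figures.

0.06154 m

ΔR = 3.38 − 0.7101 = 2.6699 m²·K/W
L = ΔR × k = 2.6699 × 0.02305 = 0.061541 m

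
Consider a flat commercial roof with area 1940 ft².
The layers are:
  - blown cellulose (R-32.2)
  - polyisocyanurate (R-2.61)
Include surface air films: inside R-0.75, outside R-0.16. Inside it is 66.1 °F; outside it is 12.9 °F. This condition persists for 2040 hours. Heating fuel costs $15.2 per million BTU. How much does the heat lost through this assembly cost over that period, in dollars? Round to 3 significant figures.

89.6 dollars

R_total = 0.75 + 32.2 + 2.61 + 0.16 = 35.72 ft²·°F·h/BTU
Q = 1940 × (66.1 − 12.9) / 35.72 = 2889 BTU/h
E = 2889 × 2040 = 5894000 BTU
Cost = 5894000/10⁶ × 15.2 = $89.59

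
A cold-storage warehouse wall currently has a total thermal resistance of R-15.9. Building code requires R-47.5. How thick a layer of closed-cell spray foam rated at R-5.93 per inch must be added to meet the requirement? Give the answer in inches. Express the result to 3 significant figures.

5.33 in

ΔR = 47.5 − 15.9 = 31.6 ft²·°F·h/BTU
L = ΔR / (R/in) = 31.6/5.93 = 5.329 in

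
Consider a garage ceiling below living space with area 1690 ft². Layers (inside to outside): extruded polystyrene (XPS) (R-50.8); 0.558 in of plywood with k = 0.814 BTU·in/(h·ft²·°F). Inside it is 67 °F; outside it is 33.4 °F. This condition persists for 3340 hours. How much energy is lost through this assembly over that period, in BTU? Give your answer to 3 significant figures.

0.558/0.814 = 0.6855
R_total = 50.8 + 0.6855 = 51.49 ft²·°F·h/BTU
Q = 1690 × (67 − 33.4) / 51.49 = 1103 BTU/h
E = 1103 × 3340 = 3684000 BTU

3680000 BTU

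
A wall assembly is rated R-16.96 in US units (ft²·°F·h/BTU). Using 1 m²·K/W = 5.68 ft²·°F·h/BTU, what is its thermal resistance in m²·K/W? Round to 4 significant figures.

2.986 m²·K/W

R_SI = 16.96/5.68 = 2.9859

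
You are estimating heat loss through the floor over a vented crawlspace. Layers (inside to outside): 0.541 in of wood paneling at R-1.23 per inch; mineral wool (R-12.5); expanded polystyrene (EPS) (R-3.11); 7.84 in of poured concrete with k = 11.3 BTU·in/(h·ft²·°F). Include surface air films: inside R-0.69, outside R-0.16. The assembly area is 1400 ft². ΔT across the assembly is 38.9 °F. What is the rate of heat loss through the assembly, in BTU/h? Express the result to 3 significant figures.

3060 BTU/h

0.541 × 1.23 = 0.6654
7.84/11.3 = 0.6938
R_total = 0.69 + 0.6654 + 12.5 + 3.11 + 0.6938 + 0.16 = 17.82 ft²·°F·h/BTU
Q = A·ΔT/R = 1400 × 38.9 / 17.82 = 3056 BTU/h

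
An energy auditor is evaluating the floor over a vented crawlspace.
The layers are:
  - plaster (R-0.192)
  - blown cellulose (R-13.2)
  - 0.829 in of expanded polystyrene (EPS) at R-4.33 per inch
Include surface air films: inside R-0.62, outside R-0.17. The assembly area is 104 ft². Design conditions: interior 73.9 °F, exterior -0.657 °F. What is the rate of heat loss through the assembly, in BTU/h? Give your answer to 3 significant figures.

0.829 × 4.33 = 3.59
R_total = 0.62 + 0.192 + 13.2 + 3.59 + 0.17 = 17.77 ft²·°F·h/BTU
Q = A·ΔT/R = 104 × (73.9 − (-0.657)) / 17.77 = 436.3 BTU/h

436 BTU/h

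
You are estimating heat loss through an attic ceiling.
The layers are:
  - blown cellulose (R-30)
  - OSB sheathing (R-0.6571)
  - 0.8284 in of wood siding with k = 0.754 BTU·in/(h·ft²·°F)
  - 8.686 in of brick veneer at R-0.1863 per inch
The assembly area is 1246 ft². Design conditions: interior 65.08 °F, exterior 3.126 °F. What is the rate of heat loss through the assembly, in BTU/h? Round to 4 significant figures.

0.8284/0.754 = 1.0987
8.686 × 0.1863 = 1.6182
R_total = 30 + 0.6571 + 1.0987 + 1.6182 = 33.374 ft²·°F·h/BTU
Q = A·ΔT/R = 1246 × (65.08 − 3.126) / 33.374 = 2313 BTU/h

2313 BTU/h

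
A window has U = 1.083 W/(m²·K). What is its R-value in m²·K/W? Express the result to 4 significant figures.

0.9234 m²·K/W

R = 1/U = 1/1.083 = 0.92336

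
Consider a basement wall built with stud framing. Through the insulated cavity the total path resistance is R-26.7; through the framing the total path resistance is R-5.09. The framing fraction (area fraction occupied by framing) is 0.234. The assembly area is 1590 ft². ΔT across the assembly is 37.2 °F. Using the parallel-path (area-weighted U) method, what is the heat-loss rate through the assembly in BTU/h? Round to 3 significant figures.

4420 BTU/h

U_eff = 0.766/26.7 + 0.234/5.09 = 0.02869 + 0.04597 = 0.07466
R_eff = 1/U_eff = 13.39 ft²·°F·h/BTU
Q = 1590 × 37.2 / 13.39 = 4416 BTU/h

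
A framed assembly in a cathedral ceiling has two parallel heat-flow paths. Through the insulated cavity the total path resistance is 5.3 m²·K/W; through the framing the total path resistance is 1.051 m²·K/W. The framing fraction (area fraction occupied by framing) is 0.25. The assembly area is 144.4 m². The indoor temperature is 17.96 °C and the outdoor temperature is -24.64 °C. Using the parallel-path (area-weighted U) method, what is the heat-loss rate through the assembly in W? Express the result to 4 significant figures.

U_eff = 0.75/5.3 + 0.25/1.051 = 0.14151 + 0.23787 = 0.37938
R_eff = 1/U_eff = 2.6359 m²·K/W
Q = 144.4 × (17.96 − (-24.64)) / 2.6359 = 2333.7 W

2334 W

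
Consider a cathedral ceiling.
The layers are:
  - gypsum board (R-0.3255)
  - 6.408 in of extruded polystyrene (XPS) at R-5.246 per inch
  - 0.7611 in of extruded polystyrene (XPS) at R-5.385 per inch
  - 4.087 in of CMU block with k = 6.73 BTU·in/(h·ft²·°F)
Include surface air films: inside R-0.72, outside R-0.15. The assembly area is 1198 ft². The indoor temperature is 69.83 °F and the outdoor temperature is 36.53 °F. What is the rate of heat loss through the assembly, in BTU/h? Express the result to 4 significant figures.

1010 BTU/h

6.408 × 5.246 = 33.616
0.7611 × 5.385 = 4.0985
4.087/6.73 = 0.60728
R_total = 0.72 + 0.3255 + 33.616 + 4.0985 + 0.60728 + 0.15 = 39.518 ft²·°F·h/BTU
Q = A·ΔT/R = 1198 × (69.83 − 36.53) / 39.518 = 1009.5 BTU/h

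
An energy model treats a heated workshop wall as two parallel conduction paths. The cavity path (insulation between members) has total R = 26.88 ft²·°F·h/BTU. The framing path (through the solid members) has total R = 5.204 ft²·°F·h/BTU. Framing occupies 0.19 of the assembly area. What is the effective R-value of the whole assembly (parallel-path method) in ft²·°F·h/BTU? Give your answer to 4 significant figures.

15.01 ft²·°F·h/BTU

U_eff = 0.81/26.88 + 0.19/5.204 = 0.030134 + 0.03651 = 0.066644
R_eff = 1/U_eff = 15.005 ft²·°F·h/BTU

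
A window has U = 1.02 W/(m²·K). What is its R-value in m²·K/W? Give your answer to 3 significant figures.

R = 1/U = 1/1.02 = 0.9804

0.980 m²·K/W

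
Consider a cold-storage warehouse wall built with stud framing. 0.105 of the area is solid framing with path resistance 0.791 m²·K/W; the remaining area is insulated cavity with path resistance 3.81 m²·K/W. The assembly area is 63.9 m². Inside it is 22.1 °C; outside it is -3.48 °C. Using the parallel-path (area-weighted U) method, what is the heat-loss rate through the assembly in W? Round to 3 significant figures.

601 W

U_eff = 0.895/3.81 + 0.105/0.791 = 0.2349 + 0.1327 = 0.3677
R_eff = 1/U_eff = 2.72 m²·K/W
Q = 63.9 × (22.1 − (-3.48)) / 2.72 = 600.9 W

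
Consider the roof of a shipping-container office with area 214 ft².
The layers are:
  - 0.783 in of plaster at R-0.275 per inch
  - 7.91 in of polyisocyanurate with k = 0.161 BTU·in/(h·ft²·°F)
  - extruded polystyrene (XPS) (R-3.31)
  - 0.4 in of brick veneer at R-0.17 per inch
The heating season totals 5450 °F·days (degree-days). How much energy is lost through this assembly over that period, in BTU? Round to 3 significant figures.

531000 BTU

0.783 × 0.275 = 0.2153
7.91/0.161 = 49.13
0.4 × 0.17 = 0.068
R_total = 0.2153 + 49.13 + 3.31 + 0.068 = 52.72 ft²·°F·h/BTU
E = A × HDD × 24 / R = 214 × 5450 × 24 / 52.72 = 530900 BTU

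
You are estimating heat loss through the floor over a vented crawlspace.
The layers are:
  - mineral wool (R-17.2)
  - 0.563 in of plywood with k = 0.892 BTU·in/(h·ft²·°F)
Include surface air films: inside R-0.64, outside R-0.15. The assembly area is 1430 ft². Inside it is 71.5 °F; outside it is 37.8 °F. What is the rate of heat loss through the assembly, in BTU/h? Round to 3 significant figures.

2590 BTU/h

0.563/0.892 = 0.6312
R_total = 0.64 + 17.2 + 0.6312 + 0.15 = 18.62 ft²·°F·h/BTU
Q = A·ΔT/R = 1430 × (71.5 − 37.8) / 18.62 = 2588 BTU/h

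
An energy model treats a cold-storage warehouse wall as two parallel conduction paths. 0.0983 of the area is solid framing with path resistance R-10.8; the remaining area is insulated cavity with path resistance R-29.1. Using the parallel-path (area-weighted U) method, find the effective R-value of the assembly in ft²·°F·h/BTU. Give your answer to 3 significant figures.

U_eff = 0.9017/29.1 + 0.0983/10.8 = 0.03099 + 0.009102 = 0.04009
R_eff = 1/U_eff = 24.95 ft²·°F·h/BTU

24.9 ft²·°F·h/BTU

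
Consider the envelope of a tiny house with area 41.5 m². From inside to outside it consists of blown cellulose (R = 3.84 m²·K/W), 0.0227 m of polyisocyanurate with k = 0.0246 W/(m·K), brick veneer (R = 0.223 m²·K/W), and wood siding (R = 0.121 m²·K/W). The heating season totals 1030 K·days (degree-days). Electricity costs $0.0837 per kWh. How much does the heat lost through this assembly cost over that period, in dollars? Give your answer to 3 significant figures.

0.0227/0.0246 = 0.9228
R_total = 3.84 + 0.9228 + 0.223 + 0.121 = 5.107 m²·K/W
E = A × HDD × 24 / R / 1000 = 41.5 × 1030 × 24 / 5.107 / 1000 = 200.9 kWh
Cost = 200.9 × 0.0837 = $16.81

16.8 dollars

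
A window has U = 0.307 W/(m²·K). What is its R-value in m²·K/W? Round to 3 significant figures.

R = 1/U = 1/0.307 = 3.257

3.26 m²·K/W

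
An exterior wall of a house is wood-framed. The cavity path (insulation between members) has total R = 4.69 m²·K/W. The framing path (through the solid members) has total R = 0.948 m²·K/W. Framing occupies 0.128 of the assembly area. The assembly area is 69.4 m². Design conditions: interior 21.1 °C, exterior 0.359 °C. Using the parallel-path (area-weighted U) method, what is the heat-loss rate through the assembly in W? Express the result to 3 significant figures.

U_eff = 0.872/4.69 + 0.128/0.948 = 0.1859 + 0.135 = 0.3209
R_eff = 1/U_eff = 3.116 m²·K/W
Q = 69.4 × (21.1 − 0.359) / 3.116 = 462 W

462 W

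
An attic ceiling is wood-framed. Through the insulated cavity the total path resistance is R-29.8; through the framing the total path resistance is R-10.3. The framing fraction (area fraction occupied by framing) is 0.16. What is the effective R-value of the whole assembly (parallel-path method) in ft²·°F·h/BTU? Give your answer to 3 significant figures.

22.9 ft²·°F·h/BTU

U_eff = 0.84/29.8 + 0.16/10.3 = 0.02819 + 0.01553 = 0.04372
R_eff = 1/U_eff = 22.87 ft²·°F·h/BTU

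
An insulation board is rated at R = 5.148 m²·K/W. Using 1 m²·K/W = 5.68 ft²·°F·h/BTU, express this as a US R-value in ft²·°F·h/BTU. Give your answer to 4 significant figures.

29.24 ft²·°F·h/BTU

R_US = 5.148 × 5.68 = 29.241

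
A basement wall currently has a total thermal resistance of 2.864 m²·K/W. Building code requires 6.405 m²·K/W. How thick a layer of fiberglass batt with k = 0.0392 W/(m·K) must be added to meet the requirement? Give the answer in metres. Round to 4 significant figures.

ΔR = 6.405 − 2.864 = 3.541 m²·K/W
L = ΔR × k = 3.541 × 0.0392 = 0.13881 m

0.1388 m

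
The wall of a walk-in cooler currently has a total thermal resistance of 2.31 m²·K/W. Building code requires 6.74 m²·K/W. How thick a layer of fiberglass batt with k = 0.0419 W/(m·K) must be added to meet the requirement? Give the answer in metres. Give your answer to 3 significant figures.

0.186 m

ΔR = 6.74 − 2.31 = 4.43 m²·K/W
L = ΔR × k = 4.43 × 0.0419 = 0.1856 m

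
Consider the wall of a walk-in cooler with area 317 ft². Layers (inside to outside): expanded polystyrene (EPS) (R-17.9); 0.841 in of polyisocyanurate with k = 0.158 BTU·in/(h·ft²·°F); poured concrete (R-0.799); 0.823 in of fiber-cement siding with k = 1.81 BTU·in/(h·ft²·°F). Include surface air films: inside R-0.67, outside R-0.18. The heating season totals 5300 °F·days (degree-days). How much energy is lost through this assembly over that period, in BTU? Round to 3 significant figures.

0.841/0.158 = 5.323
0.823/1.81 = 0.4547
R_total = 0.67 + 17.9 + 5.323 + 0.799 + 0.4547 + 0.18 = 25.33 ft²·°F·h/BTU
E = A × HDD × 24 / R = 317 × 5300 × 24 / 25.33 = 1592000 BTU

1590000 BTU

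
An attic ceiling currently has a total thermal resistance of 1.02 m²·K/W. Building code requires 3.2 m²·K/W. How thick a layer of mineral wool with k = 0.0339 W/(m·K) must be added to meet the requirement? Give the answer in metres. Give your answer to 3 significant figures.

ΔR = 3.2 − 1.02 = 2.18 m²·K/W
L = ΔR × k = 2.18 × 0.0339 = 0.0739 m

0.0739 m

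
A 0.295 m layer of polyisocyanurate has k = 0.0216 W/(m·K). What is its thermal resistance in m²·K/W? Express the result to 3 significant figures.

13.7 m²·K/W

R = L/k = 0.295/0.0216 = 13.66 m²·K/W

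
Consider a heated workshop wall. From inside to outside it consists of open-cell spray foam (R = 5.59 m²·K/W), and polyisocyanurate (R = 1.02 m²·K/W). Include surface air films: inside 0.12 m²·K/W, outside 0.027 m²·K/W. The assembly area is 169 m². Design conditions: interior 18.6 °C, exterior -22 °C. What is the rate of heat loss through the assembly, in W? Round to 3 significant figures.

1020 W

R_total = 0.12 + 5.59 + 1.02 + 0.027 = 6.757 m²·K/W
Q = A·ΔT/R = 169 × (18.6 − (-22)) / 6.757 = 1015 W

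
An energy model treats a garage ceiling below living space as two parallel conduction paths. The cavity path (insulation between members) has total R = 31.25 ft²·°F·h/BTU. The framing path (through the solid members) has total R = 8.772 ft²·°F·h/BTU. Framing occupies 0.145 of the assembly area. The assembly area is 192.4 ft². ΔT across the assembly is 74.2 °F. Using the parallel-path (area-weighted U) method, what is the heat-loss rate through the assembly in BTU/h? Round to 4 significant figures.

U_eff = 0.855/31.25 + 0.145/8.772 = 0.02736 + 0.01653 = 0.04389
R_eff = 1/U_eff = 22.784 ft²·°F·h/BTU
Q = 192.4 × 74.2 / 22.784 = 626.58 BTU/h

626.6 BTU/h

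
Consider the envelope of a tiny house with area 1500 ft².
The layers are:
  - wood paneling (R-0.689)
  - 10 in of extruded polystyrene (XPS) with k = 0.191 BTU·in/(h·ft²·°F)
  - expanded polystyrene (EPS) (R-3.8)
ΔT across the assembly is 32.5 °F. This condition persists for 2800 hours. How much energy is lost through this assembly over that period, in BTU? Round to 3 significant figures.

10/0.191 = 52.36
R_total = 0.689 + 52.36 + 3.8 = 56.85 ft²·°F·h/BTU
Q = 1500 × 32.5 / 56.85 = 857.6 BTU/h
E = 857.6 × 2800 = 2401000 BTU

2400000 BTU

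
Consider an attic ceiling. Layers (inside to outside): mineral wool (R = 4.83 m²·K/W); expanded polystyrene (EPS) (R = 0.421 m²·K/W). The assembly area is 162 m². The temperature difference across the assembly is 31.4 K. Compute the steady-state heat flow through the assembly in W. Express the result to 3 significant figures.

969 W

R_total = 4.83 + 0.421 = 5.251 m²·K/W
Q = A·ΔT/R = 162 × 31.4 / 5.251 = 968.7 W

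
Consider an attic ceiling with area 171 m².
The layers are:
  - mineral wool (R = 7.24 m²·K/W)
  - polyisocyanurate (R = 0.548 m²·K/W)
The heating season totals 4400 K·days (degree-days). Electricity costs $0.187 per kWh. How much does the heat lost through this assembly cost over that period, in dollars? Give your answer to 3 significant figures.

434 dollars

R_total = 7.24 + 0.548 = 7.788 m²·K/W
E = A × HDD × 24 / R / 1000 = 171 × 4400 × 24 / 7.788 / 1000 = 2319 kWh
Cost = 2319 × 0.187 = $433.6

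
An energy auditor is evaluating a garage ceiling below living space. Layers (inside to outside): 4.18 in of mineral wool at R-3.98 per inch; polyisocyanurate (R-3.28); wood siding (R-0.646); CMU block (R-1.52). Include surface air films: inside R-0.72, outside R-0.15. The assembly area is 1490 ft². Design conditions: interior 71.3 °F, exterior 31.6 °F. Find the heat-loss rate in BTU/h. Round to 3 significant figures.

4.18 × 3.98 = 16.64
R_total = 0.72 + 16.64 + 3.28 + 0.646 + 1.52 + 0.15 = 22.95 ft²·°F·h/BTU
Q = A·ΔT/R = 1490 × (71.3 − 31.6) / 22.95 = 2577 BTU/h

2580 BTU/h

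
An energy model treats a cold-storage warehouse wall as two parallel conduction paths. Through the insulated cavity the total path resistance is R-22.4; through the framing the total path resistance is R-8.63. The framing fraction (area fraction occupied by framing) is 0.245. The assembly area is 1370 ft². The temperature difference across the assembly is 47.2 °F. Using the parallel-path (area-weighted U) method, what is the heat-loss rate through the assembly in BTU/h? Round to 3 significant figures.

4020 BTU/h

U_eff = 0.755/22.4 + 0.245/8.63 = 0.03371 + 0.02839 = 0.06209
R_eff = 1/U_eff = 16.1 ft²·°F·h/BTU
Q = 1370 × 47.2 / 16.1 = 4015 BTU/h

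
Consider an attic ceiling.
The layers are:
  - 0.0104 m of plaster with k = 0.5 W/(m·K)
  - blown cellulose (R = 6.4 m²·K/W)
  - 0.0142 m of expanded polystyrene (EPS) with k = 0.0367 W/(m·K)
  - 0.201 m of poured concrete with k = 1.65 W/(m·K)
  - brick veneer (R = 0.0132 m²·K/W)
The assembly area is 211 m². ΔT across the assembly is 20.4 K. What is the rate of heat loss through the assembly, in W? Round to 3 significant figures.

0.0104/0.5 = 0.0208
0.0142/0.0367 = 0.3869
0.201/1.65 = 0.1218
R_total = 0.0208 + 6.4 + 0.3869 + 0.1218 + 0.0132 = 6.943 m²·K/W
Q = A·ΔT/R = 211 × 20.4 / 6.943 = 620 W

620 W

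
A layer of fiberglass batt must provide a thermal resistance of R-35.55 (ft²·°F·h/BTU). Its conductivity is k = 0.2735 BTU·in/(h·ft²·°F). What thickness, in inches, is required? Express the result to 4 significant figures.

9.723 in

L = R × k = 35.55 × 0.2735 = 9.7229 in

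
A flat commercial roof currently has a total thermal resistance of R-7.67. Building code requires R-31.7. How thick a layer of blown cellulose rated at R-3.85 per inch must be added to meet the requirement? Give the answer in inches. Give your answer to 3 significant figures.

6.24 in

ΔR = 31.7 − 7.67 = 24.03 ft²·°F·h/BTU
L = ΔR / (R/in) = 24.03/3.85 = 6.242 in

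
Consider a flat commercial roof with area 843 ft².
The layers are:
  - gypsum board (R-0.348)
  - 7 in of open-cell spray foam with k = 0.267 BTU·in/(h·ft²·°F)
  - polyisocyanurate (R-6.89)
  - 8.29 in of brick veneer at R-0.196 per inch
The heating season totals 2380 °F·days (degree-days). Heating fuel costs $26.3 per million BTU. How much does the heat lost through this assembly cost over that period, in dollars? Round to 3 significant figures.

7/0.267 = 26.22
8.29 × 0.196 = 1.625
R_total = 0.348 + 26.22 + 6.89 + 1.625 = 35.08 ft²·°F·h/BTU
E = A × HDD × 24 / R = 843 × 2380 × 24 / 35.08 = 1373000 BTU
Cost = 1373000/10⁶ × 26.3 = $36.1

36.1 dollars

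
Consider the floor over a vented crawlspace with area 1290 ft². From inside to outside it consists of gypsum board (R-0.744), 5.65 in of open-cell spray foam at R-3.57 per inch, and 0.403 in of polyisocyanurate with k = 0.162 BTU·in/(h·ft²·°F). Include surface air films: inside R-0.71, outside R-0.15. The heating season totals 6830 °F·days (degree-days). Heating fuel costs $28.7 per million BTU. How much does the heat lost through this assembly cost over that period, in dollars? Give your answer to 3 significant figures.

250 dollars

5.65 × 3.57 = 20.17
0.403/0.162 = 2.488
R_total = 0.71 + 0.744 + 20.17 + 2.488 + 0.15 = 24.26 ft²·°F·h/BTU
E = A × HDD × 24 / R = 1290 × 6830 × 24 / 24.26 = 8715000 BTU
Cost = 8715000/10⁶ × 28.7 = $250.1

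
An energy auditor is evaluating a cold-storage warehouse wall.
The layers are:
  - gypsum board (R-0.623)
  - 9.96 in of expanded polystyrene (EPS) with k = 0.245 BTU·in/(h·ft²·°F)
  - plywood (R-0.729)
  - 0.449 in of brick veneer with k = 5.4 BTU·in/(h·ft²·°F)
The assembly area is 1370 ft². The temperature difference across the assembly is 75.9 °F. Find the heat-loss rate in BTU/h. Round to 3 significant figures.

2470 BTU/h

9.96/0.245 = 40.65
0.449/5.4 = 0.08315
R_total = 0.623 + 40.65 + 0.729 + 0.08315 = 42.09 ft²·°F·h/BTU
Q = A·ΔT/R = 1370 × 75.9 / 42.09 = 2471 BTU/h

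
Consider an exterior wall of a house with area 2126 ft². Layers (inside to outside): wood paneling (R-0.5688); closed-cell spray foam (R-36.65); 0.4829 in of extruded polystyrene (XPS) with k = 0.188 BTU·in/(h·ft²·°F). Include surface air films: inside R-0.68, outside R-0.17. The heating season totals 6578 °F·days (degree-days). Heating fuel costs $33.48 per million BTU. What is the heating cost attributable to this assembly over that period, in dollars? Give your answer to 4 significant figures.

276.5 dollars

0.4829/0.188 = 2.5686
R_total = 0.68 + 0.5688 + 36.65 + 2.5686 + 0.17 = 40.637 ft²·°F·h/BTU
E = A × HDD × 24 / R = 2126 × 6578 × 24 / 40.637 = 8259300 BTU
Cost = 8259300/10⁶ × 33.48 = $276.52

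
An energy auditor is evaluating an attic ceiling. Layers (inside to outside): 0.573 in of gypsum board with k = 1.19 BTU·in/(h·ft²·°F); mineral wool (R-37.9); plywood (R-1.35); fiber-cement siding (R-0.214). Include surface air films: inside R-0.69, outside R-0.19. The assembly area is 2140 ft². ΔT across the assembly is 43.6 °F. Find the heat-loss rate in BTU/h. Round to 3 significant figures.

0.573/1.19 = 0.4815
R_total = 0.69 + 0.4815 + 37.9 + 1.35 + 0.214 + 0.19 = 40.83 ft²·°F·h/BTU
Q = A·ΔT/R = 2140 × 43.6 / 40.83 = 2285 BTU/h

2290 BTU/h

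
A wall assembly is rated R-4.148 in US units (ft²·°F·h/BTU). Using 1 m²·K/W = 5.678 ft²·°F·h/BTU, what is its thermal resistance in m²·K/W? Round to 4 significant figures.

R_SI = 4.148/5.678 = 0.73054

0.7305 m²·K/W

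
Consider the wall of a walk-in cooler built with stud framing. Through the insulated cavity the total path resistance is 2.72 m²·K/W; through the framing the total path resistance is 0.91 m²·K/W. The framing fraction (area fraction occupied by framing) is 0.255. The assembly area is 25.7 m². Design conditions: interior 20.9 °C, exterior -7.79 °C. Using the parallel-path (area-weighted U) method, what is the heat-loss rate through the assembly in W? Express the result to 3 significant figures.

409 W

U_eff = 0.745/2.72 + 0.255/0.91 = 0.2739 + 0.2802 = 0.5541
R_eff = 1/U_eff = 1.805 m²·K/W
Q = 25.7 × (20.9 − (-7.79)) / 1.805 = 408.6 W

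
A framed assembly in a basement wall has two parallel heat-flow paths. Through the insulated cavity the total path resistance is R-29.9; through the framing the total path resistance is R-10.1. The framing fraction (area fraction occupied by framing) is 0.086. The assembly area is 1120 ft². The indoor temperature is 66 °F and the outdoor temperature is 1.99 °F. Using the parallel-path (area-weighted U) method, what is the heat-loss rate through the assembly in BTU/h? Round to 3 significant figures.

U_eff = 0.914/29.9 + 0.086/10.1 = 0.03057 + 0.008515 = 0.03908
R_eff = 1/U_eff = 25.59 ft²·°F·h/BTU
Q = 1120 × (66 − 1.99) / 25.59 = 2802 BTU/h

2800 BTU/h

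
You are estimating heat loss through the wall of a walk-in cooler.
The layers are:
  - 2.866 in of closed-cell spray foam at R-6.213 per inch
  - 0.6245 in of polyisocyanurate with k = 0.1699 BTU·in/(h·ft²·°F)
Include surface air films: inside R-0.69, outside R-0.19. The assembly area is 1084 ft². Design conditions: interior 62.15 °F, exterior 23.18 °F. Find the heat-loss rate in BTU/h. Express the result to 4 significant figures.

2.866 × 6.213 = 17.806
0.6245/0.1699 = 3.6757
R_total = 0.69 + 17.806 + 3.6757 + 0.19 = 22.362 ft²·°F·h/BTU
Q = A·ΔT/R = 1084 × (62.15 − 23.18) / 22.362 = 1889.1 BTU/h

1889 BTU/h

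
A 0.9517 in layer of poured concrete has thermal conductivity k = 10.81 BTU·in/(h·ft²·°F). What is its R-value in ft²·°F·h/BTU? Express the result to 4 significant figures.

R = L/k = 0.9517/10.81 = 0.088039 ft²·°F·h/BTU

0.08804 ft²·°F·h/BTU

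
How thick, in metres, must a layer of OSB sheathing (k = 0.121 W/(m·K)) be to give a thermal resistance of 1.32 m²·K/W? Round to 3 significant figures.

L = R·k = 1.32 × 0.121 = 0.1597 m

0.160 m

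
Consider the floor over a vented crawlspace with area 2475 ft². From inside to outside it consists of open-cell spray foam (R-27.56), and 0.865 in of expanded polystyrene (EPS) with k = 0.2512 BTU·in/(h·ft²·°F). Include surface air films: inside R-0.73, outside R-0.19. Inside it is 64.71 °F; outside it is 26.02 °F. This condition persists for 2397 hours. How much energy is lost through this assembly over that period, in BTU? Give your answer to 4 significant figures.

7190000 BTU

0.865/0.2512 = 3.4435
R_total = 0.73 + 27.56 + 3.4435 + 0.19 = 31.923 ft²·°F·h/BTU
Q = 2475 × (64.71 − 26.02) / 31.923 = 2999.6 BTU/h
E = 2999.6 × 2397 = 7190000 BTU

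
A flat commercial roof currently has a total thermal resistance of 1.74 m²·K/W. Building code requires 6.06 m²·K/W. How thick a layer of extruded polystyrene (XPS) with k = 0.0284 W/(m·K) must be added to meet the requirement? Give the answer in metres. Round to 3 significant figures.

0.123 m

ΔR = 6.06 − 1.74 = 4.32 m²·K/W
L = ΔR × k = 4.32 × 0.0284 = 0.1227 m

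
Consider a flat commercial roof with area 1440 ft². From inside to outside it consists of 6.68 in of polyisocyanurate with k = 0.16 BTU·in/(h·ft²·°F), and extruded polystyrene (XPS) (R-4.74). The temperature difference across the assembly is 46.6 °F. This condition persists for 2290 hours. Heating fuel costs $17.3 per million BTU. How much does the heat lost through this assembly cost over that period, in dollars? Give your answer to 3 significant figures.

57.2 dollars

6.68/0.16 = 41.75
R_total = 41.75 + 4.74 = 46.49 ft²·°F·h/BTU
Q = 1440 × 46.6 / 46.49 = 1443 BTU/h
E = 1443 × 2290 = 3305000 BTU
Cost = 3305000/10⁶ × 17.3 = $57.18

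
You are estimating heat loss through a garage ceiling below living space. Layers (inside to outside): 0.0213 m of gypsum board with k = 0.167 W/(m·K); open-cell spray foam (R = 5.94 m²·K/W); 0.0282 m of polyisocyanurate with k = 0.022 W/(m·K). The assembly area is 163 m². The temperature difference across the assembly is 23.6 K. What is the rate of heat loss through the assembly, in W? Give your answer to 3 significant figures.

0.0213/0.167 = 0.1275
0.0282/0.022 = 1.282
R_total = 0.1275 + 5.94 + 1.282 = 7.349 m²·K/W
Q = A·ΔT/R = 163 × 23.6 / 7.349 = 523.4 W

523 W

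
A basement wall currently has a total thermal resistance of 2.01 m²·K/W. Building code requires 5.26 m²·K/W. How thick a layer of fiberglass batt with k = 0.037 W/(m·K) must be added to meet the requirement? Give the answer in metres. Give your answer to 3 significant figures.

ΔR = 5.26 − 2.01 = 3.25 m²·K/W
L = ΔR × k = 3.25 × 0.037 = 0.1202 m

0.120 m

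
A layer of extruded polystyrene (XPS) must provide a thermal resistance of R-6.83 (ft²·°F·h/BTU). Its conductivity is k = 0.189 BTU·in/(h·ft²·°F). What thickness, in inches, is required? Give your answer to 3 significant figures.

L = R × k = 6.83 × 0.189 = 1.291 in

1.29 in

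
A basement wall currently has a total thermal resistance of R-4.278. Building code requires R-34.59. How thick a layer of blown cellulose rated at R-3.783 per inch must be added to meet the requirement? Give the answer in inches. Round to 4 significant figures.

ΔR = 34.59 − 4.278 = 30.312 ft²·°F·h/BTU
L = ΔR / (R/in) = 30.312/3.783 = 8.0127 in

8.013 in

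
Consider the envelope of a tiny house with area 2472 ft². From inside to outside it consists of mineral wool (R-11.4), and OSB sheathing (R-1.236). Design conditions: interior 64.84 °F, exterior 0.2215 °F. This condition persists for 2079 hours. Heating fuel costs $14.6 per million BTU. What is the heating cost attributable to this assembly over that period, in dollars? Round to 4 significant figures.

383.7 dollars

R_total = 11.4 + 1.236 = 12.636 ft²·°F·h/BTU
Q = 2472 × (64.84 − 0.2215) / 12.636 = 12641 BTU/h
E = 12641 × 2079 = 26282000 BTU
Cost = 26282000/10⁶ × 14.6 = $383.71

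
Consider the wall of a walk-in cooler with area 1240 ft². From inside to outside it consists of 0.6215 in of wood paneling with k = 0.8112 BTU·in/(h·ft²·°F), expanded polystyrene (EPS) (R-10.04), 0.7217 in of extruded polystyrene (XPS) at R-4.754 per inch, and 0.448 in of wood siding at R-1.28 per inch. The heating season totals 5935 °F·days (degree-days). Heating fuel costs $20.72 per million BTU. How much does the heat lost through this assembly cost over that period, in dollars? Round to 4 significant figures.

247.1 dollars

0.6215/0.8112 = 0.76615
0.7217 × 4.754 = 3.431
0.448 × 1.28 = 0.57344
R_total = 0.76615 + 10.04 + 3.431 + 0.57344 = 14.811 ft²·°F·h/BTU
E = A × HDD × 24 / R = 1240 × 5935 × 24 / 14.811 = 11926000 BTU
Cost = 11926000/10⁶ × 20.72 = $247.1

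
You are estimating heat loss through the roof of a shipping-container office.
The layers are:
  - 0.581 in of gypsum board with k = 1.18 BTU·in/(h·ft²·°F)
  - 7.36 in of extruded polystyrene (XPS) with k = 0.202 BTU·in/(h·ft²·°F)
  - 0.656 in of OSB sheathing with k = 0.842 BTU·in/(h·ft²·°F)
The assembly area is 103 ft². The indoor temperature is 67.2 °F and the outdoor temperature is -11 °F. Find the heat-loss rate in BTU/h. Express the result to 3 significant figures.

0.581/1.18 = 0.4924
7.36/0.202 = 36.44
0.656/0.842 = 0.7791
R_total = 0.4924 + 36.44 + 0.7791 = 37.71 ft²·°F·h/BTU
Q = A·ΔT/R = 103 × (67.2 − (-11)) / 37.71 = 213.6 BTU/h

214 BTU/h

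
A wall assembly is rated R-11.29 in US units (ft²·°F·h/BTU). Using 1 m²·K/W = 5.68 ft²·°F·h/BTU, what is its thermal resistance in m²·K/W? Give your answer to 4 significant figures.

R_SI = 11.29/5.68 = 1.9877

1.988 m²·K/W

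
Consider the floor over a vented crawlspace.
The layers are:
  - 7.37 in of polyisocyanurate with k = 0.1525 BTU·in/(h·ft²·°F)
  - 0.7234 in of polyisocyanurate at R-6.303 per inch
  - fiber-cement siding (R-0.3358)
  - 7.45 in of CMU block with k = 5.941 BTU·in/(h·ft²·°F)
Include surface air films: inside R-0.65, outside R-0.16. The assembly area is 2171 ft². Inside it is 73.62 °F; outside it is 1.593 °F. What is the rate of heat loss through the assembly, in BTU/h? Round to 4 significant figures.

2828 BTU/h

7.37/0.1525 = 48.328
0.7234 × 6.303 = 4.5596
7.45/5.941 = 1.254
R_total = 0.65 + 48.328 + 4.5596 + 0.3358 + 1.254 + 0.16 = 55.287 ft²·°F·h/BTU
Q = A·ΔT/R = 2171 × (73.62 − 1.593) / 55.287 = 2828.3 BTU/h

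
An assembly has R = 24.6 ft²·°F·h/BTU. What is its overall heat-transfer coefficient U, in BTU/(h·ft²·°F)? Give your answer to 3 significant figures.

0.0407 BTU/(h·ft²·°F)

U = 1/R = 1/24.6 = 0.04065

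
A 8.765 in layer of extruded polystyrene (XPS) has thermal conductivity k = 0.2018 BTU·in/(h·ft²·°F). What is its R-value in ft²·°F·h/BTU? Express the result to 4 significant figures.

R = L/k = 8.765/0.2018 = 43.434 ft²·°F·h/BTU

43.43 ft²·°F·h/BTU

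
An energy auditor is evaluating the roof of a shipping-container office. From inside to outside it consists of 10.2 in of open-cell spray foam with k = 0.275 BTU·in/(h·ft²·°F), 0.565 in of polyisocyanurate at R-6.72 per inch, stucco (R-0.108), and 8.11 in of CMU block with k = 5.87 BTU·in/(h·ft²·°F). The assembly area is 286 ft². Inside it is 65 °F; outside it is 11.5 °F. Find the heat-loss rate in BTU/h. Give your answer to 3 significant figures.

10.2/0.275 = 37.09
0.565 × 6.72 = 3.797
8.11/5.87 = 1.382
R_total = 37.09 + 3.797 + 0.108 + 1.382 = 42.38 ft²·°F·h/BTU
Q = A·ΔT/R = 286 × (65 − 11.5) / 42.38 = 361.1 BTU/h

361 BTU/h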